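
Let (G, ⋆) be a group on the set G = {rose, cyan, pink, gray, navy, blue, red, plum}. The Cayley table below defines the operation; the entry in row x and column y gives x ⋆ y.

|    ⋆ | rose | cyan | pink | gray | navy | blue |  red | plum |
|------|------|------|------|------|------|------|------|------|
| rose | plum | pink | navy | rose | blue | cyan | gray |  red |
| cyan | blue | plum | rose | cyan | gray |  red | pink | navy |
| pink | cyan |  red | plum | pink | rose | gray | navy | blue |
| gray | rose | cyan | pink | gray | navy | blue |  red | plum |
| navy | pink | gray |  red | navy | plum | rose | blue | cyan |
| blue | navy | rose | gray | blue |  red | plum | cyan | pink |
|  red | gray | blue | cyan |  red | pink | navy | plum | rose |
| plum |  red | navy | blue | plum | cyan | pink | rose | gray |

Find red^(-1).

rose

First locate the identity: row gray matches the header, so gray is the identity.
Scan row red for gray: red ⋆ rose = gray. Hence red^(-1) = rose.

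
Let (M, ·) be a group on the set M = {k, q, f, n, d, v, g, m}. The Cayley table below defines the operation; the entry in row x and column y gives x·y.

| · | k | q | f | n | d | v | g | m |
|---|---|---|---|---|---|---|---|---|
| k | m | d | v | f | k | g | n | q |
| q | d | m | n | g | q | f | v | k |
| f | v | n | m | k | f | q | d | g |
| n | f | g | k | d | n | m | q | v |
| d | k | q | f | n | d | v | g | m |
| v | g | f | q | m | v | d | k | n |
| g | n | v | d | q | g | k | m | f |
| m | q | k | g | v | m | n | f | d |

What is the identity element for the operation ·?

The identity e satisfies e·x = x for all x, so its row in the table reproduces the column headers.
Row d reads: k, q, f, n, d, v, g, m — exactly the header order. So d is the identity.

d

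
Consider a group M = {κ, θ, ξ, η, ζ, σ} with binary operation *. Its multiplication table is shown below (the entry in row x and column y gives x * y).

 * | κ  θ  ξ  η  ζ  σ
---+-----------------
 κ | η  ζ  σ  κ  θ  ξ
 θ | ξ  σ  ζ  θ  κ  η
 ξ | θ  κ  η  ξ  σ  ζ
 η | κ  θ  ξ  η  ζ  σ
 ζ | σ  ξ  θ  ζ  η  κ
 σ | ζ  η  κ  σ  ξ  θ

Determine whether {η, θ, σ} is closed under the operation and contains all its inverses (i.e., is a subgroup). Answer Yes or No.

{η, θ, σ} contains the identity η.
Checking products: every product of two elements of {η, θ, σ} (read from the table) lies in {η, θ, σ}, so the set is closed.
In a finite group, a nonempty closed subset is a subgroup. So {η, θ, σ} ≤ M.

Yes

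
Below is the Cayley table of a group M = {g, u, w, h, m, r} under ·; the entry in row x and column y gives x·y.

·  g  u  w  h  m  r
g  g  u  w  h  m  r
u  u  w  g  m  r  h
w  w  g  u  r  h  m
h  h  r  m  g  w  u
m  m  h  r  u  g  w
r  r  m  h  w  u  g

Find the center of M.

An element z is central iff its row equals its column in the table.
For r: r·u = m ≠ h = u·r, so r ∉ Z.
Checking each element this way leaves Z(M) = {g}.

{g}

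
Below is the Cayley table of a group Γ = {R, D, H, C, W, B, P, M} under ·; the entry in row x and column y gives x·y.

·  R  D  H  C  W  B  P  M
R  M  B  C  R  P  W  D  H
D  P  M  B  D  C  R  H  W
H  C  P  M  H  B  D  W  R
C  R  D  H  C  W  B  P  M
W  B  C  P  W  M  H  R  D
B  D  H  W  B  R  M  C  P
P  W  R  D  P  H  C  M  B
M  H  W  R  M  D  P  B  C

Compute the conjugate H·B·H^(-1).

P

The identity is C. In row H, the entry C sits in column R, so H^(-1) = R.
H·B = D
D·R = P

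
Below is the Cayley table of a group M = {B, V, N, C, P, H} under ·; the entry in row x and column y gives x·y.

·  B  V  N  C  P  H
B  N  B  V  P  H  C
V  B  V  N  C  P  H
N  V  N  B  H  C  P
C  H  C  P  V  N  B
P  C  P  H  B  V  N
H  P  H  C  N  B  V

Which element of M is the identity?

The identity e satisfies e·x = x for all x, so its row in the table reproduces the column headers.
Row V reads: B, V, N, C, P, H — exactly the header order. So V is the identity.

V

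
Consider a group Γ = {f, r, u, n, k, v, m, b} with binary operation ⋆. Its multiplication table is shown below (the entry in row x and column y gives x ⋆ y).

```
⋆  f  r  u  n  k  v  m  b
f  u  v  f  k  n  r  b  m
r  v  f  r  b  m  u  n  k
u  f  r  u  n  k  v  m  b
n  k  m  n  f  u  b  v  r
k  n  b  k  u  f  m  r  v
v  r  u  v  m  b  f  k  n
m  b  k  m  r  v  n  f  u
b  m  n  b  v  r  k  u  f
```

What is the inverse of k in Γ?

n

First locate the identity: row u matches the header, so u is the identity.
Scan row k for u: k ⋆ n = u. Hence k^(-1) = n.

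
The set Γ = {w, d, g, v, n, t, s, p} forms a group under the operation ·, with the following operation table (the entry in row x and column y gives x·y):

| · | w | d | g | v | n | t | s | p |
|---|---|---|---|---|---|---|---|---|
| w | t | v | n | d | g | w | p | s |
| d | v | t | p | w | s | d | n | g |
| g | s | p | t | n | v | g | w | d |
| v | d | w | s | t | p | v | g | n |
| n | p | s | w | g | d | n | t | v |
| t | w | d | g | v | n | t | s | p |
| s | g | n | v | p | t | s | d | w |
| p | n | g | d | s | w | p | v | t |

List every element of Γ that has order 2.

Identity is t. Compute the order of each non-identity element by repeated multiplication:
  w: w → t  (order 2)
  d: d → t  (order 2)
  g: g → t  (order 2)
  v: v → t  (order 2)
  n: n → d → s → t  (order 4)
  s: s → d → n → t  (order 4)
  p: p → t  (order 2)
Elements of order 2: {d, g, p, v, w}.
(Structurally, Γ here is isomorphic to the dihedral group D_4.)

{d, g, p, v, w}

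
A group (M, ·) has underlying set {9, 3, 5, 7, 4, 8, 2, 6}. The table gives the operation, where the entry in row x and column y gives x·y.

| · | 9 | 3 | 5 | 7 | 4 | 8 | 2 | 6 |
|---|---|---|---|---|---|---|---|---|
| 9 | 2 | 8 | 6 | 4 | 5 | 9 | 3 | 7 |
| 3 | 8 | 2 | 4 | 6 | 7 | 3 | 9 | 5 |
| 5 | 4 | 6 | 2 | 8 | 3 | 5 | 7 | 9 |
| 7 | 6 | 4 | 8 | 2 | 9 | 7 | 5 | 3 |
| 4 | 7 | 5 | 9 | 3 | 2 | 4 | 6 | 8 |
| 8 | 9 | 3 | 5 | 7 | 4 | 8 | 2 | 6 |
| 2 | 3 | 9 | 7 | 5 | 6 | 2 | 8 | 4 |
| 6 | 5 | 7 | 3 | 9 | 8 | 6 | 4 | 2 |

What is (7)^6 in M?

2

7^1 = 7
7^2 = 7·7 = 2
7^3 = 2·7 = 5
7^4 = 5·7 = 8
7^5 = 8·7 = 7
7^6 = 7·7 = 2
(Structurally, M here is isomorphic to the quaternion group Q_8.)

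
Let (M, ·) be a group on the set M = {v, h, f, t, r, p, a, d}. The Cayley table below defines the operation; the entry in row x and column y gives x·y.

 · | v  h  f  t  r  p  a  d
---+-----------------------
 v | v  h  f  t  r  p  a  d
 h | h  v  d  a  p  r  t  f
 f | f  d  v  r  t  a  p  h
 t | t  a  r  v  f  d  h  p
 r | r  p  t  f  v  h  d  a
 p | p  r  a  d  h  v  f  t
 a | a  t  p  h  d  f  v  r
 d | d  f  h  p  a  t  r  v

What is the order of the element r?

The identity element is v (its row matches the header).
r^1 = r
r^2 = r·r = v
The first power of r equal to the identity is r^2, so ord(r) = 2.

2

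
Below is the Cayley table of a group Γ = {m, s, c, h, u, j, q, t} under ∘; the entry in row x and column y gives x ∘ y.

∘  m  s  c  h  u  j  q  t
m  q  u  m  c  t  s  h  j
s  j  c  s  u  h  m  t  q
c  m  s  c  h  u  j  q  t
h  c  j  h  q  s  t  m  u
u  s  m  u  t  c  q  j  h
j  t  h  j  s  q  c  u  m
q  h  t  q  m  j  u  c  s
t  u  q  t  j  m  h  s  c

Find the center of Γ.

An element z is central iff its row equals its column in the table.
For m: m ∘ u = t ≠ s = u ∘ m, so m ∉ Z.
Checking each element this way leaves Z(Γ) = {c, q}.
(Structurally, Γ here is isomorphic to the dihedral group D_4.)

{c, q}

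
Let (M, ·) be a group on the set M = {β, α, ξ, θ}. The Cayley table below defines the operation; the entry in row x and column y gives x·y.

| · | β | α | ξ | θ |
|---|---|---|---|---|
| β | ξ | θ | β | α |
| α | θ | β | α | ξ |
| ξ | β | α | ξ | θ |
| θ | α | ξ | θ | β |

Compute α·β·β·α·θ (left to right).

α·β = θ
θ·β = α
α·α = β
β·θ = α

α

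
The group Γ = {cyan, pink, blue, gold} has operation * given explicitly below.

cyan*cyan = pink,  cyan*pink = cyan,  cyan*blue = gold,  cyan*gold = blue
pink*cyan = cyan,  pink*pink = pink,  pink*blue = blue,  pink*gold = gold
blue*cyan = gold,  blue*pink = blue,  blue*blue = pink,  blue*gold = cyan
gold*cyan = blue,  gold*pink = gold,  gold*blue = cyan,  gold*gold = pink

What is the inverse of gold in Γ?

gold

First locate the identity: row pink matches the header, so pink is the identity.
Scan row gold for pink: gold*gold = pink. Hence gold^(-1) = gold.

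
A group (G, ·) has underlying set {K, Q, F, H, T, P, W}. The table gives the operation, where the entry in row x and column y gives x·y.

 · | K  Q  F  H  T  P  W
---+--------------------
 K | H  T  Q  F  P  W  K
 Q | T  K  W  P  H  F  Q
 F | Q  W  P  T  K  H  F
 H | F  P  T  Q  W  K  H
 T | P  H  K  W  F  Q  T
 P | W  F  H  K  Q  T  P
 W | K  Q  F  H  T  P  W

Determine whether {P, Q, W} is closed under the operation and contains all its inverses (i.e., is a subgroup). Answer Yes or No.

Q·Q = K, which is not in {P, Q, W}.
The subset is not closed under ·, so it is not a subgroup.

No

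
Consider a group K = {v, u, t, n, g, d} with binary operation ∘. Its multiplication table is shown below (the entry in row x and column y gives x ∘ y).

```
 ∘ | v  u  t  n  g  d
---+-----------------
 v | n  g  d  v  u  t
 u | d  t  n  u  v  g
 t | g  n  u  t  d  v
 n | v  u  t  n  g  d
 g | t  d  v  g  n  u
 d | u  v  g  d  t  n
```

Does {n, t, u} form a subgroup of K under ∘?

{n, t, u} contains the identity n.
Checking products: every product of two elements of {n, t, u} (read from the table) lies in {n, t, u}, so the set is closed.
In a finite group, a nonempty closed subset is a subgroup. So {n, t, u} ≤ K.
(Structurally, K here is isomorphic to the symmetric group S_3.)

Yes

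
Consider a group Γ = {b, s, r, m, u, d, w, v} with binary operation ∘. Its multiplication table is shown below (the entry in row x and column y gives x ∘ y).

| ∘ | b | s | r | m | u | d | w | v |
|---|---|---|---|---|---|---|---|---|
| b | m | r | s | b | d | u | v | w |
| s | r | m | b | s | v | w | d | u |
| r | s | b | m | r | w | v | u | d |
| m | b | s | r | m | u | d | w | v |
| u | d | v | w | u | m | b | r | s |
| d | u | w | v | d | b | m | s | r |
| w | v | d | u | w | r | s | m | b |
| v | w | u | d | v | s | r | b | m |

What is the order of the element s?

2

The identity element is m (its row matches the header).
s^1 = s
s^2 = s ∘ s = m
The first power of s equal to the identity is s^2, so ord(s) = 2.
(Structurally, Γ here is isomorphic to the elementary abelian group (Z_2)^3.)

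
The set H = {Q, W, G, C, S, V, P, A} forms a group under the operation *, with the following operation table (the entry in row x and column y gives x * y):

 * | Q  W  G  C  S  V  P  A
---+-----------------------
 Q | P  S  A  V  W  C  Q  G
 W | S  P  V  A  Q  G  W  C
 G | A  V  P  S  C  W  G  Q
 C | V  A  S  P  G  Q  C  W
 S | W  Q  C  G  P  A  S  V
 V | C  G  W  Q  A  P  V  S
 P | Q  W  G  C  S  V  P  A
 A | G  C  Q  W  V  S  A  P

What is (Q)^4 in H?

Q^1 = Q
Q^2 = Q * Q = P
Q^3 = P * Q = Q
Q^4 = Q * Q = P
(Structurally, H here is isomorphic to the elementary abelian group (Z_2)^3.)

P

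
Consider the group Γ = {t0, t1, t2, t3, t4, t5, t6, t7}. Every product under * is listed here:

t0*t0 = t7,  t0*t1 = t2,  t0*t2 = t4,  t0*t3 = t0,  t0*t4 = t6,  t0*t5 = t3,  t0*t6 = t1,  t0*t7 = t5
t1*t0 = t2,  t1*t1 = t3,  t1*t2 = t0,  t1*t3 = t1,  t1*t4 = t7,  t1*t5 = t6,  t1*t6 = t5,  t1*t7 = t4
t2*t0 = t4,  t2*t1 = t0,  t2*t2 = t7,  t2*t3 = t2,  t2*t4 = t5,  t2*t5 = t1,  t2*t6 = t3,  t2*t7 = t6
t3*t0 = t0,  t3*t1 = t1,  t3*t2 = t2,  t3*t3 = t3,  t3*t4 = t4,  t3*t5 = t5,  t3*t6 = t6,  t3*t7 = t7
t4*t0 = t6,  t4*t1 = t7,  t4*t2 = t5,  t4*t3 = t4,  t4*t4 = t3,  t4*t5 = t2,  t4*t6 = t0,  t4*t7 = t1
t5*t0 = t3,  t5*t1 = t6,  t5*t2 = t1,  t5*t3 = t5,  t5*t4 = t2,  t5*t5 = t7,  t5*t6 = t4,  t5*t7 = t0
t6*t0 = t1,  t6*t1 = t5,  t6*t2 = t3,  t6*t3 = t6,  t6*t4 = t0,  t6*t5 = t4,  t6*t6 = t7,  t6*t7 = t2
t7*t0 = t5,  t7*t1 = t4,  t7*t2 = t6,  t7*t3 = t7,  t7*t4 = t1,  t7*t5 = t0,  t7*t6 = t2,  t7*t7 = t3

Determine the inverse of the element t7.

First locate the identity: row t3 matches the header, so t3 is the identity.
Scan row t7 for t3: t7 * t7 = t3. Hence t7^(-1) = t7.

t7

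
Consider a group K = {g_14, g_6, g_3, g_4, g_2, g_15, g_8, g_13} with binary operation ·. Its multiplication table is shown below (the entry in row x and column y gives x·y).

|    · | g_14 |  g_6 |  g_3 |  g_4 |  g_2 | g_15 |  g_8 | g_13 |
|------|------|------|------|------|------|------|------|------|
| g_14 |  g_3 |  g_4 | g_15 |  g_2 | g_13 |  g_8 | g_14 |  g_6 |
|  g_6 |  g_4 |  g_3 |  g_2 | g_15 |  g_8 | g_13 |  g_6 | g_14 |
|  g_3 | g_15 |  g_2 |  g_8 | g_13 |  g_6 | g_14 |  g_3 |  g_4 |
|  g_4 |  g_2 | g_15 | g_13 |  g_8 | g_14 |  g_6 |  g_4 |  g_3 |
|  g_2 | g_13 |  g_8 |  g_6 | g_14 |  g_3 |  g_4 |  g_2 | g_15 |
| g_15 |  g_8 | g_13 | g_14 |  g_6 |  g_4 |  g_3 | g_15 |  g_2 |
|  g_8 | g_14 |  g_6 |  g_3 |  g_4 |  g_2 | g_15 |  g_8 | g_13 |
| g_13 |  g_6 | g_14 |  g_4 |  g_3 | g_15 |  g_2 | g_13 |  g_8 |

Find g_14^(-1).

g_15

First locate the identity: row g_8 matches the header, so g_8 is the identity.
Scan row g_14 for g_8: g_14·g_15 = g_8. Hence g_14^(-1) = g_15.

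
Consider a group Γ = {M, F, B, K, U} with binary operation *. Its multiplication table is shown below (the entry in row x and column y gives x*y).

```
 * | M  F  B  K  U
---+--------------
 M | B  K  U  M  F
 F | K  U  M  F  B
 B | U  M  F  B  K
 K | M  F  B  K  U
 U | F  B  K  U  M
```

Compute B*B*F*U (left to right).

M

B*B = F
F*F = U
U*U = M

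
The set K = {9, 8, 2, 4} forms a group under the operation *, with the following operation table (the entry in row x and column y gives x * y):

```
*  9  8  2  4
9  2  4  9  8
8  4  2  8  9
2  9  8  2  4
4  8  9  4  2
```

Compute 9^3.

9^1 = 9
9^2 = 9 * 9 = 2
9^3 = 2 * 9 = 9

9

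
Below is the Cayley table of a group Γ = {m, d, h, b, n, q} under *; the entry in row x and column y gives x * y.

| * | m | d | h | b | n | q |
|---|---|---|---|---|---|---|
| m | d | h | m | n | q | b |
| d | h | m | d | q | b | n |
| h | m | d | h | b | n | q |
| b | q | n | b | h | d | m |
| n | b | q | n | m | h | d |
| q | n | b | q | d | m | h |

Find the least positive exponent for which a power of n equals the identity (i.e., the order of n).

The identity element is h (its row matches the header).
n^1 = n
n^2 = n * n = h
The first power of n equal to the identity is n^2, so ord(n) = 2.

2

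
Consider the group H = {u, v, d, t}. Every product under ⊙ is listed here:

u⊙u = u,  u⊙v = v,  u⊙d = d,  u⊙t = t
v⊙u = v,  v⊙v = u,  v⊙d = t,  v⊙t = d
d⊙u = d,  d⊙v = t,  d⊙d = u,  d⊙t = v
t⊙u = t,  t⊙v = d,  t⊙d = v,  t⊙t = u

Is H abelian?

Check whether the table is symmetric across its main diagonal.
Every entry (row x, col y) equals the entry (row y, col x), so H is abelian.
(In fact H ≅ the Klein four-group V_4.)

Yes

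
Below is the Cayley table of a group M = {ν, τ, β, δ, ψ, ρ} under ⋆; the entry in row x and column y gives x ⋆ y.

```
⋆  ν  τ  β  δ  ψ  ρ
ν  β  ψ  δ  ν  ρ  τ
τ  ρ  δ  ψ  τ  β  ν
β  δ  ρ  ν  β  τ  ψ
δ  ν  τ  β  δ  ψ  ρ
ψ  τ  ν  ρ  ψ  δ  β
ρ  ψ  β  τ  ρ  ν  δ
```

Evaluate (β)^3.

β^1 = β
β^2 = β ⋆ β = ν
β^3 = ν ⋆ β = δ

δ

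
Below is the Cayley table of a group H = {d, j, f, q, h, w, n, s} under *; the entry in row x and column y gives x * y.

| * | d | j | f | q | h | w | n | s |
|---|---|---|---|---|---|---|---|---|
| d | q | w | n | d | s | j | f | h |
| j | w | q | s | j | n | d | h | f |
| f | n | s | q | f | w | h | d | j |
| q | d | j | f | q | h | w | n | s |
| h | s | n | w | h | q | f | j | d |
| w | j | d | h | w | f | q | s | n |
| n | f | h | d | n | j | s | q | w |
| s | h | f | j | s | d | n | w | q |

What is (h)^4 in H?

q

h^1 = h
h^2 = h * h = q
h^3 = q * h = h
h^4 = h * h = q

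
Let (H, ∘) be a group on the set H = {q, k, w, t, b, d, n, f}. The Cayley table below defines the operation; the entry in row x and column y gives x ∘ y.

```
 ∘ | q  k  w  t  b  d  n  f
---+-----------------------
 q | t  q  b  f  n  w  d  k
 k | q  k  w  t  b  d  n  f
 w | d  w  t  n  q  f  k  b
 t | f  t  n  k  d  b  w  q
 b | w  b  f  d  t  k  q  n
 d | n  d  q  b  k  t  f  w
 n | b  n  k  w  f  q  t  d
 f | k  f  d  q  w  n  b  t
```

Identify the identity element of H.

k

The identity e satisfies e ∘ x = x for all x, so its row in the table reproduces the column headers.
Row k reads: q, k, w, t, b, d, n, f — exactly the header order. So k is the identity.
(Structurally, H here is isomorphic to the quaternion group Q_8.)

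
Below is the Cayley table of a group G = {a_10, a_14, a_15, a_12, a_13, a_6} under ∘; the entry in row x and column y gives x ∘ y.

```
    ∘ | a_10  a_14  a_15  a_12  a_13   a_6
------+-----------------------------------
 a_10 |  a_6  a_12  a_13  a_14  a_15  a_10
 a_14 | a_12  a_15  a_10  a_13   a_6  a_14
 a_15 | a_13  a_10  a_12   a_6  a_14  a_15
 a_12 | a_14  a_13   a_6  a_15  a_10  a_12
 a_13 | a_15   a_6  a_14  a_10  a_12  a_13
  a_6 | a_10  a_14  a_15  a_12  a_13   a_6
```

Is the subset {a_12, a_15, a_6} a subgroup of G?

Yes

{a_12, a_15, a_6} contains the identity a_6.
Checking products: every product of two elements of {a_12, a_15, a_6} (read from the table) lies in {a_12, a_15, a_6}, so the set is closed.
In a finite group, a nonempty closed subset is a subgroup. So {a_12, a_15, a_6} ≤ G.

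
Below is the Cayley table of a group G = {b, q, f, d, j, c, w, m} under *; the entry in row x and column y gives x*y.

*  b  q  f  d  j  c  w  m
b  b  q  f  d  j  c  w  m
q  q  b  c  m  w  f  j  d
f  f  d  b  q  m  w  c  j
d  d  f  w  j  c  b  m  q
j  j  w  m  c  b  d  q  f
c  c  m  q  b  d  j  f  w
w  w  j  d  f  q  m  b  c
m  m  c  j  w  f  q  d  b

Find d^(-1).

First locate the identity: row b matches the header, so b is the identity.
Scan row d for b: d*c = b. Hence d^(-1) = c.
(Structurally, G here is isomorphic to the dihedral group D_4.)

c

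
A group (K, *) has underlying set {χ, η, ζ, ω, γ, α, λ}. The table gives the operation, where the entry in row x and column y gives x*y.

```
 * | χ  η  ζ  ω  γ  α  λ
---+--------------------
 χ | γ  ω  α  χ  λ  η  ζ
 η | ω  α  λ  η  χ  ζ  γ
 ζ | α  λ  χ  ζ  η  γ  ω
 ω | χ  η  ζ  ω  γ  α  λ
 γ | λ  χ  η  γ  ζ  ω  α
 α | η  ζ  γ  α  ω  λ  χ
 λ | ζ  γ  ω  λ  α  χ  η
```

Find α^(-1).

First locate the identity: row ω matches the header, so ω is the identity.
Scan row α for ω: α*γ = ω. Hence α^(-1) = γ.

γ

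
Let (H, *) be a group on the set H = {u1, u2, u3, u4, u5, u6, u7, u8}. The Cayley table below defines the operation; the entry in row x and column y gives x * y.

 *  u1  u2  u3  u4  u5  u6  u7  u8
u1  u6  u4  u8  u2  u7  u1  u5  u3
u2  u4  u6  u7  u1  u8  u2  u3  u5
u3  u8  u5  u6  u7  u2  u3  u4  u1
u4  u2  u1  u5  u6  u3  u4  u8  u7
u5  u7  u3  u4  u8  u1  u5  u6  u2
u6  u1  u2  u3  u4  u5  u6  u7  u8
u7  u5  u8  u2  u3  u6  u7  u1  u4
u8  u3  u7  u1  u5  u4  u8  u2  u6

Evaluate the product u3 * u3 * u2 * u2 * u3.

u3

u3 * u3 = u6
u6 * u2 = u2
u2 * u2 = u6
u6 * u3 = u3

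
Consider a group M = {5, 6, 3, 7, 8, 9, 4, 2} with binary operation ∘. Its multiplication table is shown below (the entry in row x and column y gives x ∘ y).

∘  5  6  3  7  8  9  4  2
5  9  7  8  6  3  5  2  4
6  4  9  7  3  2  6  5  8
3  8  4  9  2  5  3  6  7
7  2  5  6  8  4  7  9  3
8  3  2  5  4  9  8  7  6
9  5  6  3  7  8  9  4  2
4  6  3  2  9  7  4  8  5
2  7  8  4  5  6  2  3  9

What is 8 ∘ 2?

6

Read row 8, column 2: 8 ∘ 2 = 6.
(Structurally, M here is isomorphic to the dihedral group D_4.)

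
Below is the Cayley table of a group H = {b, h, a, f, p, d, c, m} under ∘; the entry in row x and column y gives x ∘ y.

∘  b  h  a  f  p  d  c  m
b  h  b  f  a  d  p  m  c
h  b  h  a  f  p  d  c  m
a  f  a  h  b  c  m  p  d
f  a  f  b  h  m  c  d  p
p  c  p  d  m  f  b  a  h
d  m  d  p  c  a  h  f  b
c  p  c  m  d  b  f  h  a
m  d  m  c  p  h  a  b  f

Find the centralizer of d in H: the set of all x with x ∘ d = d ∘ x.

Compare row d with column d entry by entry.
c ∘ d = f = d ∘ c, so c commutes with d.
m ∘ d = a but d ∘ m = b, so m does not.
Collecting the elements that commute with d: C(d) = {c, d, f, h}.
(Structurally, H here is isomorphic to the dihedral group D_4.)

{c, d, f, h}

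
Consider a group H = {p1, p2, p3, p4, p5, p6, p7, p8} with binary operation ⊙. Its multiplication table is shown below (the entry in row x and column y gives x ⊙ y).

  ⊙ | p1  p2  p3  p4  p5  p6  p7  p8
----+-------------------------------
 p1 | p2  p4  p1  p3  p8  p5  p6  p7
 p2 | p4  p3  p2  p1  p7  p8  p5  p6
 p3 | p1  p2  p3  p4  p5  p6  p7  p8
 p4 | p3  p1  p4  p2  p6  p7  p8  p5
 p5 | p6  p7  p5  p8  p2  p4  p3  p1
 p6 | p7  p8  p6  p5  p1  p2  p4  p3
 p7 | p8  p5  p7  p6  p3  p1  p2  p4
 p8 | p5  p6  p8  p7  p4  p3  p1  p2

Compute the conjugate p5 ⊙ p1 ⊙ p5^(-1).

The identity is p3. In row p5, the entry p3 sits in column p7, so p5^(-1) = p7.
p5 ⊙ p1 = p6
p6 ⊙ p7 = p4
(Structurally, H here is isomorphic to the quaternion group Q_8.)

p4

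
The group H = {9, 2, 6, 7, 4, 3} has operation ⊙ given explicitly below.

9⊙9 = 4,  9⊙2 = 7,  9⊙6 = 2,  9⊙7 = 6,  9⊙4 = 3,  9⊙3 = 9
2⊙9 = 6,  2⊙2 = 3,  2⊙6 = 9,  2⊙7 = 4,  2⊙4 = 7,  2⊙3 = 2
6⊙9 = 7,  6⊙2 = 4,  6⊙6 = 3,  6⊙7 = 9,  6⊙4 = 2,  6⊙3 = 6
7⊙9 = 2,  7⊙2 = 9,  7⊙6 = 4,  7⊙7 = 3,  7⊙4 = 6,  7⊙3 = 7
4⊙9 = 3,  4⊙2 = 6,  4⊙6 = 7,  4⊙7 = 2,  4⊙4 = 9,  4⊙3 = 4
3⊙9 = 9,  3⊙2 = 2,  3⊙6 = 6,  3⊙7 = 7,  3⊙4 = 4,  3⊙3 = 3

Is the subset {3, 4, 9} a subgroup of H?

Yes

{3, 4, 9} contains the identity 3.
Checking products: every product of two elements of {3, 4, 9} (read from the table) lies in {3, 4, 9}, so the set is closed.
In a finite group, a nonempty closed subset is a subgroup. So {3, 4, 9} ≤ H.
(Structurally, H here is isomorphic to the symmetric group S_3.)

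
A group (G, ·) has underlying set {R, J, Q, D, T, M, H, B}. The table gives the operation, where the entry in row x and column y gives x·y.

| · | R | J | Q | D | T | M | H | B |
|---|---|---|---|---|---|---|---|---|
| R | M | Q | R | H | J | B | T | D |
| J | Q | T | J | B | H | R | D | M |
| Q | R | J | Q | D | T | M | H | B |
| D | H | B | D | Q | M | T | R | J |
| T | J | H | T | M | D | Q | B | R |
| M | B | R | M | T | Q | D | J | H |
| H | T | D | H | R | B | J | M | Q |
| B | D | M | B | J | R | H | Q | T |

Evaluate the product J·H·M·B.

R

J·H = D
D·M = T
T·B = R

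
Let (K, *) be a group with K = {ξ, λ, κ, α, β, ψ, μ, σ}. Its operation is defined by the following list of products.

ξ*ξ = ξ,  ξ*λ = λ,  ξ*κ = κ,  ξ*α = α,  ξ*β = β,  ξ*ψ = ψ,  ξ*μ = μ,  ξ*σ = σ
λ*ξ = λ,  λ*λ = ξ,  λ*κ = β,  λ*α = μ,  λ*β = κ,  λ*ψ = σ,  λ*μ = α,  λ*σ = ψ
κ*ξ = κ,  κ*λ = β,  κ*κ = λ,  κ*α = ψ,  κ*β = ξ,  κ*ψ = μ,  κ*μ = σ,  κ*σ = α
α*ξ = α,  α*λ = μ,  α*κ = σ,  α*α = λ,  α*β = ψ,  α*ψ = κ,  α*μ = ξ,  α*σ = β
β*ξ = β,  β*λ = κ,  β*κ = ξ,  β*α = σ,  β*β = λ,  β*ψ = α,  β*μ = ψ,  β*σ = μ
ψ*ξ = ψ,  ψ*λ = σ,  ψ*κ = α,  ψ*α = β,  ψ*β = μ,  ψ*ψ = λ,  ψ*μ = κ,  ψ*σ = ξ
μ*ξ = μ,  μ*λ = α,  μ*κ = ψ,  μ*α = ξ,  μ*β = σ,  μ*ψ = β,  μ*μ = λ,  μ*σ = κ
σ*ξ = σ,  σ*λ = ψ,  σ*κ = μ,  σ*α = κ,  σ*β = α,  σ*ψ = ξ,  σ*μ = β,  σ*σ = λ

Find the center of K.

An element z is central iff its row equals its column in the table.
For κ: κ*α = ψ ≠ σ = α*κ, so κ ∉ Z.
Checking each element this way leaves Z(K) = {λ, ξ}.
(Structurally, K here is isomorphic to the quaternion group Q_8.)

{λ, ξ}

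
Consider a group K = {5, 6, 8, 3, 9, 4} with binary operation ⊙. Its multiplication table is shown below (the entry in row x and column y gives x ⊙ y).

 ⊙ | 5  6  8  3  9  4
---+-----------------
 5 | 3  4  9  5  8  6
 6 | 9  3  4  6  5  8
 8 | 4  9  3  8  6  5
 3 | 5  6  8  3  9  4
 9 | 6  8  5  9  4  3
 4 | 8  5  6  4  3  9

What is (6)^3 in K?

6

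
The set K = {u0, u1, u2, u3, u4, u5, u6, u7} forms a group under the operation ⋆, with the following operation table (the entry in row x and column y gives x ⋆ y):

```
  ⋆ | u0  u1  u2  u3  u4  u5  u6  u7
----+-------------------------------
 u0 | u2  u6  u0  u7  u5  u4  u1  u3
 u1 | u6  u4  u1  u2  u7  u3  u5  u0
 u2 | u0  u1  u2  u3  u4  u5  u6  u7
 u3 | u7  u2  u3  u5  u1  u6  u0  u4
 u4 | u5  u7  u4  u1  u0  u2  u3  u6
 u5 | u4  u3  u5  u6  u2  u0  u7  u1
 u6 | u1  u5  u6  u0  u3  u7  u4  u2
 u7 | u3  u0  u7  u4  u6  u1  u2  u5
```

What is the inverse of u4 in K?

u5

First locate the identity: row u2 matches the header, so u2 is the identity.
Scan row u4 for u2: u4 ⋆ u5 = u2. Hence u4^(-1) = u5.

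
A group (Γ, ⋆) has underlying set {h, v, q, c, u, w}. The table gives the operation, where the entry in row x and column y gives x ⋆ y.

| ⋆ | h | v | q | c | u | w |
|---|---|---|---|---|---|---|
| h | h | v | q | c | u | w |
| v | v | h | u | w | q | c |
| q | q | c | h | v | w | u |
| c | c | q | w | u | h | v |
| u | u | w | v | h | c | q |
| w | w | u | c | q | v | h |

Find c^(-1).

u

First locate the identity: row h matches the header, so h is the identity.
Scan row c for h: c ⋆ u = h. Hence c^(-1) = u.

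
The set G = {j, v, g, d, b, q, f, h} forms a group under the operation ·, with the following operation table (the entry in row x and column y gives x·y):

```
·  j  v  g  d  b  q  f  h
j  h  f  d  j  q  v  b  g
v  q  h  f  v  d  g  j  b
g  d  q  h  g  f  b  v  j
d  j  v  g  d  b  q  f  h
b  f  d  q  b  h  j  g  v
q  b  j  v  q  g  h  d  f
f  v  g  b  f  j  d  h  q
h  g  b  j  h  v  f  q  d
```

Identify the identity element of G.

d

The identity e satisfies e·x = x for all x, so its row in the table reproduces the column headers.
Row d reads: j, v, g, d, b, q, f, h — exactly the header order. So d is the identity.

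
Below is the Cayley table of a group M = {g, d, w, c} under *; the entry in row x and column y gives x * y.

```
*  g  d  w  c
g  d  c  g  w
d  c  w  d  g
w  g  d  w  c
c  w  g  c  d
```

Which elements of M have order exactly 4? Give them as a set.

{c, g}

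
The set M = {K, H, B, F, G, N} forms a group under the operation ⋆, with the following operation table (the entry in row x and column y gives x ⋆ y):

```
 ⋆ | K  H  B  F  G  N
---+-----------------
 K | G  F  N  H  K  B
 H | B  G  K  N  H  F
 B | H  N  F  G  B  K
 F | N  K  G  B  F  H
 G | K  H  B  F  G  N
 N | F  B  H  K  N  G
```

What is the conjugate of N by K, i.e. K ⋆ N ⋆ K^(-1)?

The identity is G. In row K, the entry G sits in column K, so K^(-1) = K.
K ⋆ N = B
B ⋆ K = H

H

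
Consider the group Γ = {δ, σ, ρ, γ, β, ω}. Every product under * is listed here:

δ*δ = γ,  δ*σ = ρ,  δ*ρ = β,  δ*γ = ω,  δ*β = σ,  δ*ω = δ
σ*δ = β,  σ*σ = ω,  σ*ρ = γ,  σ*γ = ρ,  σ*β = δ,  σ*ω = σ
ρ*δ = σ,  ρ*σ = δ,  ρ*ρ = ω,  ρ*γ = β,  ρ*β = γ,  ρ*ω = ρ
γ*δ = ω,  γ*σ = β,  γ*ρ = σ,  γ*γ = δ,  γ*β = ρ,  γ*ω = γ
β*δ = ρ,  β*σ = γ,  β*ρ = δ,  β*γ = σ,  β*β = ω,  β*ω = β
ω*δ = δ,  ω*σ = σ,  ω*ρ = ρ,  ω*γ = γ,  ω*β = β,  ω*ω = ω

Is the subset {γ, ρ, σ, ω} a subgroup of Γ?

No

γ * γ = δ, which is not in {γ, ρ, σ, ω}.
The subset is not closed under *, so it is not a subgroup.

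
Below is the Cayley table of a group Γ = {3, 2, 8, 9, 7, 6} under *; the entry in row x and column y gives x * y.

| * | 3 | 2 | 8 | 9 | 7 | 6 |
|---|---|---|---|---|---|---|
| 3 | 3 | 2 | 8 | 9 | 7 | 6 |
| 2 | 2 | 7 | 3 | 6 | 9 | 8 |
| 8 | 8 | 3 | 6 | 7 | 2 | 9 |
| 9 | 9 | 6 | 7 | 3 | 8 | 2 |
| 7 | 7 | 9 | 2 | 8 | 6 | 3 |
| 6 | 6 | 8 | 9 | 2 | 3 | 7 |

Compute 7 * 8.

2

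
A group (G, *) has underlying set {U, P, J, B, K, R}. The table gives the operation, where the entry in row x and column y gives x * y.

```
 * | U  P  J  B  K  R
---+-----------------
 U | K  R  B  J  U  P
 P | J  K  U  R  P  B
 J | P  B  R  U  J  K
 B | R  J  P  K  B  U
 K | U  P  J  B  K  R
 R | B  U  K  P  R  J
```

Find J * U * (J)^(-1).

B

The identity is K. In row J, the entry K sits in column R, so J^(-1) = R.
J * U = P
P * R = B
(Structurally, G here is isomorphic to the symmetric group S_3.)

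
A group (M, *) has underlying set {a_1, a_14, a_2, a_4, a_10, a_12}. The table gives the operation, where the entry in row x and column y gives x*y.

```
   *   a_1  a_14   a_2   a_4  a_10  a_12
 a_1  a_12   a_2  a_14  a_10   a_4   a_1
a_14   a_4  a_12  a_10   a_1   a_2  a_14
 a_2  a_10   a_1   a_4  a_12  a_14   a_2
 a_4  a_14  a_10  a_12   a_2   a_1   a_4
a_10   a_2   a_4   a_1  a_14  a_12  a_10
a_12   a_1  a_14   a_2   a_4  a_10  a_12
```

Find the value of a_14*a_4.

a_1

Read row a_14, column a_4: a_14*a_4 = a_1.
(Structurally, M here is isomorphic to the symmetric group S_3.)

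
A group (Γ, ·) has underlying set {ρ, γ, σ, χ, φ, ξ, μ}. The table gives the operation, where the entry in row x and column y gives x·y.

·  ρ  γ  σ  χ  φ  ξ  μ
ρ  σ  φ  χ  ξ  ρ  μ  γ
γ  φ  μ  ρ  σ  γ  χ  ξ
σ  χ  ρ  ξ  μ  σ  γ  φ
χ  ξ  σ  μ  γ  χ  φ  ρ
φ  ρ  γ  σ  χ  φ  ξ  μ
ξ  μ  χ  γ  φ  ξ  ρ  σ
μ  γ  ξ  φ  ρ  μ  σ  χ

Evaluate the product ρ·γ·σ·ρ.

χ

ρ·γ = φ
φ·σ = σ
σ·ρ = χ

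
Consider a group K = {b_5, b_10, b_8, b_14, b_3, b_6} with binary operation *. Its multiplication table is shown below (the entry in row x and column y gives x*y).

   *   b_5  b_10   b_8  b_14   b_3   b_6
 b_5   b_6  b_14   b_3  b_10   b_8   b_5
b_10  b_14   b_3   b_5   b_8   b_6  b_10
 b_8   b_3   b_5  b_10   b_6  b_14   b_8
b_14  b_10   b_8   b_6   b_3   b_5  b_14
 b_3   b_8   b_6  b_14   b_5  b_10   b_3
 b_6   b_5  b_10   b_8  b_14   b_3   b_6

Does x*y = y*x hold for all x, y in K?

Yes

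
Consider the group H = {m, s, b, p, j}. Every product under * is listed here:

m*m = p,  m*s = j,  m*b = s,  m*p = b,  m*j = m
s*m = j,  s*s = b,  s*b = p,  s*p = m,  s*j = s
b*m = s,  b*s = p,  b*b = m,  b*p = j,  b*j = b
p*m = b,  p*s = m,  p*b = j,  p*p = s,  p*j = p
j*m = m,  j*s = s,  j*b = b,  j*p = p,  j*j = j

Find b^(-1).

p

First locate the identity: row j matches the header, so j is the identity.
Scan row b for j: b * p = j. Hence b^(-1) = p.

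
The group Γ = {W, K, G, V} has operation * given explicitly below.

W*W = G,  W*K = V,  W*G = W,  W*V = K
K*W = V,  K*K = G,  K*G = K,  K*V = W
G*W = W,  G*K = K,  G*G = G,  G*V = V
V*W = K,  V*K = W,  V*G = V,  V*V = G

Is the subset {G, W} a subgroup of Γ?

Yes

{G, W} contains the identity G.
Checking products: every product of two elements of {G, W} (read from the table) lies in {G, W}, so the set is closed.
In a finite group, a nonempty closed subset is a subgroup. So {G, W} ≤ Γ.
(Structurally, Γ here is isomorphic to the Klein four-group V_4.)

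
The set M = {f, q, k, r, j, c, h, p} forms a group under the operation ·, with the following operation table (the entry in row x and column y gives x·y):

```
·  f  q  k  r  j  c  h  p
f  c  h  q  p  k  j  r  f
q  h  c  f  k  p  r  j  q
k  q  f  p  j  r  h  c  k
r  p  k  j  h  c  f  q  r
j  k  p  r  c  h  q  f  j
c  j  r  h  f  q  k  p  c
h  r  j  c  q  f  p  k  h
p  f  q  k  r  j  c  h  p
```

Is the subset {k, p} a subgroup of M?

Yes

{k, p} contains the identity p.
Checking products: every product of two elements of {k, p} (read from the table) lies in {k, p}, so the set is closed.
In a finite group, a nonempty closed subset is a subgroup. So {k, p} ≤ M.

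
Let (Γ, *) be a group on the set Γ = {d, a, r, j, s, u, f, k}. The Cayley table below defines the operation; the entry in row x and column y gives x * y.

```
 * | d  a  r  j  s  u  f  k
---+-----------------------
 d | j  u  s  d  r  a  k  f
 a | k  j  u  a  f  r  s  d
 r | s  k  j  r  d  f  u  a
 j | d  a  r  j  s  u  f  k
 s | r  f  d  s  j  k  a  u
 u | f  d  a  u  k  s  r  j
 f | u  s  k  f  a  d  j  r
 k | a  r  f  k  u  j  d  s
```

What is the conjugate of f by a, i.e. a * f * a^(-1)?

The identity is j. In row a, the entry j sits in column a, so a^(-1) = a.
a * f = s
s * a = f

f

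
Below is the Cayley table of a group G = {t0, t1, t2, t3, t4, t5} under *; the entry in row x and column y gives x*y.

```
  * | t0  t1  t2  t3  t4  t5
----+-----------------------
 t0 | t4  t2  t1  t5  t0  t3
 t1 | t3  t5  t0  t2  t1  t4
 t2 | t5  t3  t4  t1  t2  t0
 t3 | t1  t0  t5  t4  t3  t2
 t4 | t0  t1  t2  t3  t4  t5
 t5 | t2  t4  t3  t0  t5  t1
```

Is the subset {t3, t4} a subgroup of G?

{t3, t4} contains the identity t4.
Checking products: every product of two elements of {t3, t4} (read from the table) lies in {t3, t4}, so the set is closed.
In a finite group, a nonempty closed subset is a subgroup. So {t3, t4} ≤ G.

Yes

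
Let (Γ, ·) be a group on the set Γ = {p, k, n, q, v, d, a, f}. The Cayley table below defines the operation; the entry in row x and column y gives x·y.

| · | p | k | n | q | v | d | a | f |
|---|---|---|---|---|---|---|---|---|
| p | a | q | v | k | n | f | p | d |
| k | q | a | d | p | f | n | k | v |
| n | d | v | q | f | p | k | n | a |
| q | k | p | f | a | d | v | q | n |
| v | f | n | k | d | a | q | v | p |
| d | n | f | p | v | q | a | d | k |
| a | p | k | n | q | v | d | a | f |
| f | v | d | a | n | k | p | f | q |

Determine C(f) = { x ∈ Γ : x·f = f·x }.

{a, f, n, q}

Compare row f with column f entry by entry.
q·f = n = f·q, so q commutes with f.
k·f = v but f·k = d, so k does not.
Collecting the elements that commute with f: C(f) = {a, f, n, q}.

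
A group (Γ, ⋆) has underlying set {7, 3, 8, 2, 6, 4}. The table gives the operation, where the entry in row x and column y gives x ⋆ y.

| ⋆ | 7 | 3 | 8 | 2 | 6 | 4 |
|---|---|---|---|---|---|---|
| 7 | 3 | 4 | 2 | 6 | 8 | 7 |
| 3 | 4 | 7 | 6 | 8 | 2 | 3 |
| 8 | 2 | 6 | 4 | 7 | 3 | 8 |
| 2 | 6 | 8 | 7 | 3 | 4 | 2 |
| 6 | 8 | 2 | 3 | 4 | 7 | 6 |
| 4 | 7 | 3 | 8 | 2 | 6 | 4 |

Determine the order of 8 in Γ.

2

The identity element is 4 (its row matches the header).
8^1 = 8
8^2 = 8 ⋆ 8 = 4
The first power of 8 equal to the identity is 8^2, so ord(8) = 2.
(Structurally, Γ here is isomorphic to the cyclic group Z_6.)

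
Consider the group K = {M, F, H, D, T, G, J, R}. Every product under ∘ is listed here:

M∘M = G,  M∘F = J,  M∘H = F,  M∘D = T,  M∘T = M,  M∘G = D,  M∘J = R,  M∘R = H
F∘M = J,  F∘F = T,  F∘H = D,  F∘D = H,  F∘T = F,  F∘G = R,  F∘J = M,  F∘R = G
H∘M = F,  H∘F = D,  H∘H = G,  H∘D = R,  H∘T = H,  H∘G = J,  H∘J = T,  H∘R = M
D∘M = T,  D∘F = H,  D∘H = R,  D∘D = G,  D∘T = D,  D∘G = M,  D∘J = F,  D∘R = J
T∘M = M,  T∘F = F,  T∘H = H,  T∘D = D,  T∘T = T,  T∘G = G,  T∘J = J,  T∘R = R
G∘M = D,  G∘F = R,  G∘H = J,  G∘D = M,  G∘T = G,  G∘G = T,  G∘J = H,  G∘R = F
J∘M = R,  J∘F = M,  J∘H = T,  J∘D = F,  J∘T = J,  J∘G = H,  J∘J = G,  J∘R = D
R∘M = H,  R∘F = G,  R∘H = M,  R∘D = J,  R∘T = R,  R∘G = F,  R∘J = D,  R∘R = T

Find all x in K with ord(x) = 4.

Identity is T. Compute the order of each non-identity element by repeated multiplication:
  M: M → G → D → T  (order 4)
  F: F → T  (order 2)
  H: H → G → J → T  (order 4)
  D: D → G → M → T  (order 4)
  G: G → T  (order 2)
  J: J → G → H → T  (order 4)
  R: R → T  (order 2)
Elements of order 4: {D, H, J, M}.

{D, H, J, M}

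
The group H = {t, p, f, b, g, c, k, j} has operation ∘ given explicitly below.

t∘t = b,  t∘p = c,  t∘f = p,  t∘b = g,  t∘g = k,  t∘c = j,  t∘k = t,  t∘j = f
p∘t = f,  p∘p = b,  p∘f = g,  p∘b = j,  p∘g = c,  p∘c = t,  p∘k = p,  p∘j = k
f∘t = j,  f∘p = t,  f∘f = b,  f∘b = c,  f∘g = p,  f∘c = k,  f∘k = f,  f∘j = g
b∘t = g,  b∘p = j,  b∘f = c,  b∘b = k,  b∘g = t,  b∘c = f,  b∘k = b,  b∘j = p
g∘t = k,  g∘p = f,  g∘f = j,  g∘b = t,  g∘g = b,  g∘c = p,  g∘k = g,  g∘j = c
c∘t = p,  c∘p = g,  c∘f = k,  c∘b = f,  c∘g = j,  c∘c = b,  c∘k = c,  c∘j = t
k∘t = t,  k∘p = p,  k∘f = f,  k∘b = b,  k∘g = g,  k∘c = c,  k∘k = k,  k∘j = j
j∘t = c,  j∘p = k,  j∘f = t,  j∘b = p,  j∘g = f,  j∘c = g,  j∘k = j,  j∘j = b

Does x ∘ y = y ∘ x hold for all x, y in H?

t ∘ f = p but f ∘ t = j.
Since t and f do not commute, H is not abelian.

No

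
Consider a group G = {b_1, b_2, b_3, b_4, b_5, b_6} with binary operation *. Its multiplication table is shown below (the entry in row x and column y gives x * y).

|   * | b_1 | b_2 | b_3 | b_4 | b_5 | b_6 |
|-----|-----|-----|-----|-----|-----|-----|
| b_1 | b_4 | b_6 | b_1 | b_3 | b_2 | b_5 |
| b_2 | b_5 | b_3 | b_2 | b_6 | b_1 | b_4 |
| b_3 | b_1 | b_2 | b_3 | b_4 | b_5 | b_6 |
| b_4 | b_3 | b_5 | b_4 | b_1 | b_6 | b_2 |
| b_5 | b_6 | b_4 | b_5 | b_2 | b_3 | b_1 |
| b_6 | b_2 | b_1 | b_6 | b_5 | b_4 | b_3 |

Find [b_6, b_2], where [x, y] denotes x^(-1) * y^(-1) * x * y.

Identity is b_3; from the table b_6^(-1) = b_6 and b_2^(-1) = b_2.
b_6 * b_2 = b_1
b_1 * b_6 = b_5
b_5 * b_2 = b_4

b_4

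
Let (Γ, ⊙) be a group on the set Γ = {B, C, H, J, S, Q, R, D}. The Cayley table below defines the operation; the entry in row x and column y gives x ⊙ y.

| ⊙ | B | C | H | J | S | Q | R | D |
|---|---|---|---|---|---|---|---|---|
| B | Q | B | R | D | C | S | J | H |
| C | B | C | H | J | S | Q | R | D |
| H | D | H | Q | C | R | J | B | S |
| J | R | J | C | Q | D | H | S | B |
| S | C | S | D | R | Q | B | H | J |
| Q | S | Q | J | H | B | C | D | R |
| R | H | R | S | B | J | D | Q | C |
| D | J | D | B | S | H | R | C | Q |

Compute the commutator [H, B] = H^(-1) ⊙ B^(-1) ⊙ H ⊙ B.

Q

Identity is C; from the table H^(-1) = J and B^(-1) = S.
J ⊙ S = D
D ⊙ H = B
B ⊙ B = Q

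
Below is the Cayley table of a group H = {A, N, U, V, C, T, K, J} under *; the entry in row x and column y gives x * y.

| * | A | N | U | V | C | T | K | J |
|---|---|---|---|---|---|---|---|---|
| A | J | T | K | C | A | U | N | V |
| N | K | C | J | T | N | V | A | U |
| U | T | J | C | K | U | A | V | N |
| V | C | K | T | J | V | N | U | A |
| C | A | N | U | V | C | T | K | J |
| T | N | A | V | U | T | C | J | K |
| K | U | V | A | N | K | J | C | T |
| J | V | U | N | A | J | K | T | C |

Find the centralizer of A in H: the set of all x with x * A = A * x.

Compare row A with column A entry by entry.
V * A = C = A * V, so V commutes with A.
N * A = K but A * N = T, so N does not.
Collecting the elements that commute with A: C(A) = {A, C, J, V}.
(Structurally, H here is isomorphic to the dihedral group D_4.)

{A, C, J, V}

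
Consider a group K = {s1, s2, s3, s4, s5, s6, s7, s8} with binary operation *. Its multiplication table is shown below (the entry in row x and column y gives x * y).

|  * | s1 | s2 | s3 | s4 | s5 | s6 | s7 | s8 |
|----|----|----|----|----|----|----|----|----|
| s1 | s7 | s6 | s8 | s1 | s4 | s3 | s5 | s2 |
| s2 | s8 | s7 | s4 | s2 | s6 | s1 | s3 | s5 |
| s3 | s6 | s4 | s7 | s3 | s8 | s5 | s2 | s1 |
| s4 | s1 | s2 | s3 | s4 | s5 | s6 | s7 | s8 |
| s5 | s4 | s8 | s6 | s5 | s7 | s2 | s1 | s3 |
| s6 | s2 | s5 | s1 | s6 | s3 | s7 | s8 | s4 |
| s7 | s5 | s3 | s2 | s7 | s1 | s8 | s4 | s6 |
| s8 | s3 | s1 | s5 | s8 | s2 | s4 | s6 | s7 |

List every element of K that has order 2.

Identity is s4. Compute the order of each non-identity element by repeated multiplication:
  s1: s1 → s7 → s5 → s4  (order 4)
  s2: s2 → s7 → s3 → s4  (order 4)
  s3: s3 → s7 → s2 → s4  (order 4)
  s5: s5 → s7 → s1 → s4  (order 4)
  s6: s6 → s7 → s8 → s4  (order 4)
  s7: s7 → s4  (order 2)
  s8: s8 → s7 → s6 → s4  (order 4)
Elements of order 2: {s7}.

{s7}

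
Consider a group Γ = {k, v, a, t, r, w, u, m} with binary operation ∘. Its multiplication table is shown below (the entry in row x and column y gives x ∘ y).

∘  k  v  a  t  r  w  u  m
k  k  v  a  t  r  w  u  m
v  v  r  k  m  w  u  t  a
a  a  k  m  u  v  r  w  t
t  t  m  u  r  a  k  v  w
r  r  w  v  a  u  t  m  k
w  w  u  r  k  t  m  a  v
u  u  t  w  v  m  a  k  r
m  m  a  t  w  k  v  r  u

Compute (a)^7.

v

a^1 = a
a^2 = a ∘ a = m
a^3 = m ∘ a = t
a^4 = t ∘ a = u
a^5 = u ∘ a = w
a^6 = w ∘ a = r
a^7 = r ∘ a = v
(Structurally, Γ here is isomorphic to the cyclic group Z_8.)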